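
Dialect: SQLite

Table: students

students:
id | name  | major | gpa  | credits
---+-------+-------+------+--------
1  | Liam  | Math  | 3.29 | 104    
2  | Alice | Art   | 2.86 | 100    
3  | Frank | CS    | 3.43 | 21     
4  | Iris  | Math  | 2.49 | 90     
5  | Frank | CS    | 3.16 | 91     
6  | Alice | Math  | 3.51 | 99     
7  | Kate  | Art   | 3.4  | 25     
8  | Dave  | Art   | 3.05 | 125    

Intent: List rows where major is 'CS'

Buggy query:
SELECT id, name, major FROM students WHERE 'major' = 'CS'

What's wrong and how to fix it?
Bug: Single quotes denote string literals in SQL; the column name is being compared as a constant string

Fix: Reference the column as major without single quotes

Corrected query:
SELECT id, name, major FROM students WHERE major = 'CS'

Result:
id | name  | major
---+-------+------
3  | Frank | CS   
5  | Frank | CS   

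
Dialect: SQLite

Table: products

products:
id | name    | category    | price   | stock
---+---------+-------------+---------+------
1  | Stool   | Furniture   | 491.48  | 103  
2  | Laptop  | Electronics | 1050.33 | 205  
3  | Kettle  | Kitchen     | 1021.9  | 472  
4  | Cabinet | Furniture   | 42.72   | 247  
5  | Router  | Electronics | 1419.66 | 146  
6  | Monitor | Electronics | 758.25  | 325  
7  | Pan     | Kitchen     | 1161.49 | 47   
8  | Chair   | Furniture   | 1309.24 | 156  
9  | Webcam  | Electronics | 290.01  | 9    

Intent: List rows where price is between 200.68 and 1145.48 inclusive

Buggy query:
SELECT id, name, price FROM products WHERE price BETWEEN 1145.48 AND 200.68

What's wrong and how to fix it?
Bug: The bounds are reversed; BETWEEN a AND b requires a <= b to match anything

Fix: Swap the bounds so the smaller value comes first

Corrected query:
SELECT id, name, price FROM products WHERE price BETWEEN 200.68 AND 1145.48

Result:
id | name    | price  
---+---------+--------
1  | Stool   | 491.48 
2  | Laptop  | 1050.33
3  | Kettle  | 1021.9 
6  | Monitor | 758.25 
9  | Webcam  | 290.01 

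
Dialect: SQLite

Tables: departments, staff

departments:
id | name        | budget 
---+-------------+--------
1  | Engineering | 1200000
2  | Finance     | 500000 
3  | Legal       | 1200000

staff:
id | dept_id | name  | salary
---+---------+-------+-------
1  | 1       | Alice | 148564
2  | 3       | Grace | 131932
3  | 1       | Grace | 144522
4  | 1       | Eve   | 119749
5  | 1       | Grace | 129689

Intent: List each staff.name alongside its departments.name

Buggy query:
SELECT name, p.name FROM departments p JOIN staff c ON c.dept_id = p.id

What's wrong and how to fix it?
Bug: 'name' exists in both joined tables, so the database can't tell which one is meant

Fix: Prefix ambiguous columns with the table alias

Corrected query:
SELECT c.name, p.name FROM departments p JOIN staff c ON c.dept_id = p.id

Result:
name  | name       
------+------------
Alice | Engineering
Grace | Legal      
Grace | Engineering
Eve   | Engineering
Grace | Engineering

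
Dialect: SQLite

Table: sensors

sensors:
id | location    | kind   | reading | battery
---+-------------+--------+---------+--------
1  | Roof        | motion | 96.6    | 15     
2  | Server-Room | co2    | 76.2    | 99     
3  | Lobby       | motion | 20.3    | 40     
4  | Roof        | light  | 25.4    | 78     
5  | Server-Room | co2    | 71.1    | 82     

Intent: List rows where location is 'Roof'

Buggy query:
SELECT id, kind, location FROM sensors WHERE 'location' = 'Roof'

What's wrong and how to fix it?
Bug: Single quotes denote string literals in SQL; the column name is being compared as a constant string

Fix: Remove the quotes around the column name (or use double quotes for an identifier)

Corrected query:
SELECT id, kind, location FROM sensors WHERE location = 'Roof'

Result:
id | kind   | location
---+--------+---------
1  | motion | Roof    
4  | light  | Roof    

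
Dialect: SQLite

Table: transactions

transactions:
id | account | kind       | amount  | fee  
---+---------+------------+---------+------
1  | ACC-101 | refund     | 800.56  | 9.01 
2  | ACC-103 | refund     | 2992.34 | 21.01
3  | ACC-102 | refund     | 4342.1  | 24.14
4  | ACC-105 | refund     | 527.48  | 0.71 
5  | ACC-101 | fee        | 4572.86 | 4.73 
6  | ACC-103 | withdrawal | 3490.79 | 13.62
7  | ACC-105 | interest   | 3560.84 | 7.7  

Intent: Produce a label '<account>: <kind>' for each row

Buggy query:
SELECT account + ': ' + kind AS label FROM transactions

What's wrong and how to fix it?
Bug: '+' is numeric addition; on text columns SQLite converts them to 0 instead of concatenating

Fix: Use the || operator for string concatenation

Corrected query:
SELECT account || ': ' || kind AS label FROM transactions

Result:
label              
-------------------
ACC-101: refund    
ACC-103: refund    
ACC-102: refund    
ACC-105: refund    
ACC-101: fee       
ACC-103: withdrawal
ACC-105: interest  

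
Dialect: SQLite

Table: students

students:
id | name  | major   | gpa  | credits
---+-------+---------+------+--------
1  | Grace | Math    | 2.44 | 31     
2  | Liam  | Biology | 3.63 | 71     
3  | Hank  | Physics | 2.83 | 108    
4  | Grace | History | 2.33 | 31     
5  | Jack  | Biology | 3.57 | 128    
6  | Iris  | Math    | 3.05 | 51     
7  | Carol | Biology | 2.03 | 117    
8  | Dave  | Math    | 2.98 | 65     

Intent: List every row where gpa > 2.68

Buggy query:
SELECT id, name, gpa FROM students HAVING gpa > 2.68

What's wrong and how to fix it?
Bug: This is a non-aggregate query (no GROUP BY, no aggregates), so in SQLite the HAVING clause is invalid here; a row-level condition belongs in WHERE

Fix: Replace HAVING with WHERE since the condition applies to individual rows

Corrected query:
SELECT id, name, gpa FROM students WHERE gpa > 2.68

Result:
id | name | gpa 
---+------+-----
2  | Liam | 3.63
3  | Hank | 2.83
5  | Jack | 3.57
6  | Iris | 3.05
8  | Dave | 2.98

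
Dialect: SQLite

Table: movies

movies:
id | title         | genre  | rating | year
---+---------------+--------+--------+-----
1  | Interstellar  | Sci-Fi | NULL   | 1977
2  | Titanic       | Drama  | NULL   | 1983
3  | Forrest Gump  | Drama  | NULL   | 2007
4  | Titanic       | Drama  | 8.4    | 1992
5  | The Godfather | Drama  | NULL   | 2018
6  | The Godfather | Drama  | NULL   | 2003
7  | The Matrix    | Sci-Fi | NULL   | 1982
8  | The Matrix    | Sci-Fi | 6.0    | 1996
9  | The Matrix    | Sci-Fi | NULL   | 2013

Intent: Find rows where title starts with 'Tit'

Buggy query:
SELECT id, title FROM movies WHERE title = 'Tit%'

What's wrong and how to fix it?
Bug: '=' compares the literal string including the % character; pattern matching needs LIKE

Fix: Use LIKE for wildcard pattern matching

Corrected query:
SELECT id, title FROM movies WHERE title LIKE 'Tit%'

Result:
id | title  
---+--------
2  | Titanic
4  | Titanic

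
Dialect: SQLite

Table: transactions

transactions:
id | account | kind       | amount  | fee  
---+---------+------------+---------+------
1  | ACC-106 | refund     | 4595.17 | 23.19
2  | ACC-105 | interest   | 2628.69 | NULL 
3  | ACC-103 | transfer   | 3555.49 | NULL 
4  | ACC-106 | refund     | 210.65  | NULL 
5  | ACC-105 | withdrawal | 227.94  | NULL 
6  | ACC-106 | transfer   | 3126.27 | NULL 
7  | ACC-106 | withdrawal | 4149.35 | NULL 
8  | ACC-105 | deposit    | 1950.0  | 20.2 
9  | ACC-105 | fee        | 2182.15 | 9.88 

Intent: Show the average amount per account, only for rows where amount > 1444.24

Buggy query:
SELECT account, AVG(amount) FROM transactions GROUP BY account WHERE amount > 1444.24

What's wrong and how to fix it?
Bug: WHERE cannot follow GROUP BY

Fix: Place WHERE between FROM and GROUP BY

Corrected query:
SELECT account, AVG(amount) FROM transactions WHERE amount > 1444.24 GROUP BY account

Result:
account | AVG(amount)
--------+------------
ACC-103 | 3555.49    
ACC-105 | 2253.613333
ACC-106 | 3956.93    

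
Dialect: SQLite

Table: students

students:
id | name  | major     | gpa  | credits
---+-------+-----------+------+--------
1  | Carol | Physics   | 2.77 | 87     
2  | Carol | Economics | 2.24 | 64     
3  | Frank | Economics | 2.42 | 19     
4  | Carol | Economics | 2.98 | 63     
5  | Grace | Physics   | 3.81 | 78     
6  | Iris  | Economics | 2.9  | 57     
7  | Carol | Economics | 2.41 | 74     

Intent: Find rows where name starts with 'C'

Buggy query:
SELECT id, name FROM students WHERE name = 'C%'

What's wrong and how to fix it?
Bug: Wildcards only work with LIKE; '=' treats '%' as a literal character

Fix: Use LIKE for wildcard pattern matching

Corrected query:
SELECT id, name FROM students WHERE name LIKE 'C%'

Result:
id | name 
---+------
1  | Carol
2  | Carol
4  | Carol
7  | Carol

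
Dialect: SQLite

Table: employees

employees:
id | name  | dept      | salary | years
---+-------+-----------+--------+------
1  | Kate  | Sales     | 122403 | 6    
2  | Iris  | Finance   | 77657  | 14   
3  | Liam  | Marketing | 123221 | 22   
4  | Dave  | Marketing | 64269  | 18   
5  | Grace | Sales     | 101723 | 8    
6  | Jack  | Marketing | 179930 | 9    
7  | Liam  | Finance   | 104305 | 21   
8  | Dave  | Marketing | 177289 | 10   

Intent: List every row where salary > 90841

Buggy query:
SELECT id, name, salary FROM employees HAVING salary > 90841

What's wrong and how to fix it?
Bug: This is a non-aggregate query (no GROUP BY, no aggregates), so in SQLite the HAVING clause is invalid here; a row-level condition belongs in WHERE

Fix: Replace HAVING with WHERE since the condition applies to individual rows

Corrected query:
SELECT id, name, salary FROM employees WHERE salary > 90841

Result:
id | name  | salary
---+-------+-------
1  | Kate  | 122403
3  | Liam  | 123221
5  | Grace | 101723
6  | Jack  | 179930
7  | Liam  | 104305
8  | Dave  | 177289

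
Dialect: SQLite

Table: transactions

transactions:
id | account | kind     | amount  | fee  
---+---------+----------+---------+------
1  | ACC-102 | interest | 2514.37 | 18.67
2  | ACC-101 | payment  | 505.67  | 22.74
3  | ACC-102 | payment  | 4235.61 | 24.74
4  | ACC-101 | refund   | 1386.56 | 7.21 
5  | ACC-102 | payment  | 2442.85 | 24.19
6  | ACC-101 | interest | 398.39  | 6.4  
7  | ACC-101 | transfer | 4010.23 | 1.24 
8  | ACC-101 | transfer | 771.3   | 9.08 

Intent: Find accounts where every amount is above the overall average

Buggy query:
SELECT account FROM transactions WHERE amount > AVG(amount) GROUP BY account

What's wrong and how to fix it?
Bug: AVG() is an aggregate; it can't sit directly in WHERE

Fix: Use a subquery for AVG and a HAVING MIN(...) filter so the condition holds for every row in the group

Corrected query:
SELECT account FROM transactions GROUP BY account HAVING MIN(amount) > (SELECT AVG(amount) FROM transactions)

Result:
account
-------
ACC-102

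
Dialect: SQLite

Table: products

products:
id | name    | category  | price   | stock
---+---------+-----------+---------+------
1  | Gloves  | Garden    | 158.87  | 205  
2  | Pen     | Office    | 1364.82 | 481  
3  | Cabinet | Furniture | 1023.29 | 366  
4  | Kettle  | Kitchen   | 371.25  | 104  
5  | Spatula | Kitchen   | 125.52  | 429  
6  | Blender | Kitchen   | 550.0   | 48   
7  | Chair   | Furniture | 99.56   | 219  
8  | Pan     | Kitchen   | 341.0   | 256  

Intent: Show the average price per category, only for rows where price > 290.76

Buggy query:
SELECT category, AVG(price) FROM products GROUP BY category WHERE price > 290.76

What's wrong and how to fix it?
Bug: Row-level WHERE must come before GROUP BY in the clause order

Fix: Place WHERE between FROM and GROUP BY

Corrected query:
SELECT category, AVG(price) FROM products WHERE price > 290.76 GROUP BY category

Result:
category  | AVG(price)
----------+-----------
Furniture | 1023.29   
Kitchen   | 420.75    
Office    | 1364.82   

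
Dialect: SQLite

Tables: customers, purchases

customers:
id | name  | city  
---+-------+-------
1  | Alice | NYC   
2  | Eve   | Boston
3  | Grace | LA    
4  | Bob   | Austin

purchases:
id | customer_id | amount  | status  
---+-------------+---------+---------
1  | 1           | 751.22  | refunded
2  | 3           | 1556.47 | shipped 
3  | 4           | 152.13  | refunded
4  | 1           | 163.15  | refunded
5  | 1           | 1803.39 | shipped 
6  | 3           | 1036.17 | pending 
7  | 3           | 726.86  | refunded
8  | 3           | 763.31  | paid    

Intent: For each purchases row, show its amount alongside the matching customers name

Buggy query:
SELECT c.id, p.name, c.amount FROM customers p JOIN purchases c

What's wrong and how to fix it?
Bug: Missing join condition: each purchases row is matched to all customers rows instead of just its own

Fix: Add ON c.customer_id = p.id to the JOIN

Corrected query:
SELECT c.id, p.name, c.amount FROM customers p JOIN purchases c ON c.customer_id = p.id

Result:
id | name  | amount 
---+-------+--------
1  | Alice | 751.22 
2  | Grace | 1556.47
3  | Bob   | 152.13 
4  | Alice | 163.15 
5  | Alice | 1803.39
6  | Grace | 1036.17
7  | Grace | 726.86 
8  | Grace | 763.31 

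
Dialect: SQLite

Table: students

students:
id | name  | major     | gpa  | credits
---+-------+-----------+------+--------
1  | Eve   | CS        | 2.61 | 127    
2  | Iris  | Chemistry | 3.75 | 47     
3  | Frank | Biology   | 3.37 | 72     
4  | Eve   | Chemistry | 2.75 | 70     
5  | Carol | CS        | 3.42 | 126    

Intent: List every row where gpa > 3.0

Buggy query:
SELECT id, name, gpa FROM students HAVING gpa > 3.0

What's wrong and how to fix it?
Bug: HAVING filters the output of aggregation, but this query has no GROUP BY and no aggregate functions, so SQLite rejects it (HAVING clause on a non-aggregate query); the condition here is per row

Fix: Replace HAVING with WHERE since the condition applies to individual rows

Corrected query:
SELECT id, name, gpa FROM students WHERE gpa > 3.0

Result:
id | name  | gpa 
---+-------+-----
2  | Iris  | 3.75
3  | Frank | 3.37
5  | Carol | 3.42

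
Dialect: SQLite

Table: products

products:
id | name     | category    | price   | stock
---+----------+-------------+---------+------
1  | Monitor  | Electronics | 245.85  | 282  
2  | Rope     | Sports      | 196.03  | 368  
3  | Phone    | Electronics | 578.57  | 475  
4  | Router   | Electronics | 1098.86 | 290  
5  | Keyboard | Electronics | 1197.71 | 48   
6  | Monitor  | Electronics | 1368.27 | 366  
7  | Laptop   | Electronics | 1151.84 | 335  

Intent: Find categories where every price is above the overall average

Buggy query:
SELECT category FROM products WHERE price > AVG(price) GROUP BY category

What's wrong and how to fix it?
Bug: WHERE evaluates per row before aggregation, so AVG() is unavailable

Fix: Use a subquery for AVG and a HAVING MIN(...) filter so the condition holds for every row in the group

Corrected query:
SELECT category FROM products GROUP BY category HAVING MIN(price) > (SELECT AVG(price) FROM products)

Result:
(no rows)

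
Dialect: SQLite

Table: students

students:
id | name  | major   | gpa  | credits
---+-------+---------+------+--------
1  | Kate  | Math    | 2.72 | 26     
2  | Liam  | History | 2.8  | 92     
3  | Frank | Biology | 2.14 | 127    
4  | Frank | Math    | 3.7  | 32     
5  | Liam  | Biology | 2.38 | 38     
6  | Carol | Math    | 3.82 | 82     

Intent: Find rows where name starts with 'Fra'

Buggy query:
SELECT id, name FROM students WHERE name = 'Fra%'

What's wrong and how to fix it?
Bug: Wildcards only work with LIKE; '=' treats '%' as a literal character

Fix: Replace '=' with LIKE so 'Fra%' is treated as a pattern

Corrected query:
SELECT id, name FROM students WHERE name LIKE 'Fra%'

Result:
id | name 
---+------
3  | Frank
4  | Frank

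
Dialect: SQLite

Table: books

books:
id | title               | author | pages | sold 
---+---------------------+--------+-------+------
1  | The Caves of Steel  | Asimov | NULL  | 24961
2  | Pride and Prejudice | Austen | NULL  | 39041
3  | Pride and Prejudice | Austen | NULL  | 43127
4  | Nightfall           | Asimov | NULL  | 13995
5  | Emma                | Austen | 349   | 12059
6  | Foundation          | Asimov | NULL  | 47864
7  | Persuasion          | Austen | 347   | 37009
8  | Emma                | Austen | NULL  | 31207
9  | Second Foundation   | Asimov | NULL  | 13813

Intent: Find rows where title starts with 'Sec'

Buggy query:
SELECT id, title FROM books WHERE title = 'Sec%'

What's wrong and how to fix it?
Bug: Wildcards only work with LIKE; '=' treats '%' as a literal character

Fix: Replace '=' with LIKE so 'Sec%' is treated as a pattern

Corrected query:
SELECT id, title FROM books WHERE title LIKE 'Sec%'

Result:
id | title            
---+------------------
9  | Second Foundation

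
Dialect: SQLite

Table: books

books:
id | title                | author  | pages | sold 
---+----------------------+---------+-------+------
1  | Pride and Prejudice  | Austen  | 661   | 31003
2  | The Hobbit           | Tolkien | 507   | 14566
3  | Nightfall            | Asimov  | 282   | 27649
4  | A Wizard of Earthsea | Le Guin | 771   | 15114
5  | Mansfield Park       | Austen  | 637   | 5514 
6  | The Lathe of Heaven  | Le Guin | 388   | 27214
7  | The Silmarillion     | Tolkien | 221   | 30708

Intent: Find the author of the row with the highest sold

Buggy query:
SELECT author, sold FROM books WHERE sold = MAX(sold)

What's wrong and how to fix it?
Bug: MAX(sold) is an aggregate and cannot be used directly in WHERE

Fix: Use a subquery: WHERE sold = (SELECT MAX(sold) FROM books)

Corrected query:
SELECT author, sold FROM books WHERE sold = (SELECT MAX(sold) FROM books)

Result:
author | sold 
-------+------
Austen | 31003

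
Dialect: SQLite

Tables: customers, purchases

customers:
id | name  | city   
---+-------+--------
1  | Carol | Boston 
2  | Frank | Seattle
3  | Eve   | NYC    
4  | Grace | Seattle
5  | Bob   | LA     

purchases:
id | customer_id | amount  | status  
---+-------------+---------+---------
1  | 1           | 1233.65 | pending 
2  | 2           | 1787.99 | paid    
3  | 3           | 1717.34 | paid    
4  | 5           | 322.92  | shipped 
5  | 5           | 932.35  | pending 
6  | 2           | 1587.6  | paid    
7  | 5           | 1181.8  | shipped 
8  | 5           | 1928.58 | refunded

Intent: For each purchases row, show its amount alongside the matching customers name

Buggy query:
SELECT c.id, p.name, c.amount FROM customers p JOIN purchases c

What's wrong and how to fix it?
Bug: JOIN with no ON clause produces a cartesian product; every purchases row pairs with every customers row

Fix: Specify the join condition linking the foreign key to the parent id

Corrected query:
SELECT c.id, p.name, c.amount FROM customers p JOIN purchases c ON c.customer_id = p.id

Result:
id | name  | amount 
---+-------+--------
1  | Carol | 1233.65
2  | Frank | 1787.99
3  | Eve   | 1717.34
4  | Bob   | 322.92 
5  | Bob   | 932.35 
6  | Frank | 1587.6 
7  | Bob   | 1181.8 
8  | Bob   | 1928.58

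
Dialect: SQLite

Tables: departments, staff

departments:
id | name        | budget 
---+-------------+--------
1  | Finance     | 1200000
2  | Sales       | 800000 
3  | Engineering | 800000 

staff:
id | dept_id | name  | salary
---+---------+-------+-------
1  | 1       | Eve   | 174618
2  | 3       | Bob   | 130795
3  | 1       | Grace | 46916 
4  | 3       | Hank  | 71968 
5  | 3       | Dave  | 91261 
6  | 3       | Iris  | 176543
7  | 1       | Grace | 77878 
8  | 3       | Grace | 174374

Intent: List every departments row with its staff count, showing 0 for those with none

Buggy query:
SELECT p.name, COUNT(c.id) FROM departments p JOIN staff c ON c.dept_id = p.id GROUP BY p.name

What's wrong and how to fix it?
Bug: An inner join excludes parents with zero children

Fix: Use LEFT JOIN so parents without children still appear (COUNT(c.id) gives 0)

Corrected query:
SELECT p.name, COUNT(c.id) FROM departments p LEFT JOIN staff c ON c.dept_id = p.id GROUP BY p.name

Result:
name        | COUNT(c.id)
------------+------------
Engineering | 5          
Finance     | 3          
Sales       | 0          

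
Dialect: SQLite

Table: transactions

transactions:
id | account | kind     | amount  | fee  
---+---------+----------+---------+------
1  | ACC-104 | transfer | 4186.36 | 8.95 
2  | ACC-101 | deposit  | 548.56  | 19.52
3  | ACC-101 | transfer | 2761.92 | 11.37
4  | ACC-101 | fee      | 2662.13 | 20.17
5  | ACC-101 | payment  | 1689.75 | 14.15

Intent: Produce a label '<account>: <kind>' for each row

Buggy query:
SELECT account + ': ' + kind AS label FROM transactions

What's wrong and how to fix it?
Bug: SQLite uses || for string concatenation; + coerces text to numbers (yielding 0)

Fix: Replace + with || to concatenate text

Corrected query:
SELECT account || ': ' || kind AS label FROM transactions

Result:
label            
-----------------
ACC-104: transfer
ACC-101: deposit 
ACC-101: transfer
ACC-101: fee     
ACC-101: payment 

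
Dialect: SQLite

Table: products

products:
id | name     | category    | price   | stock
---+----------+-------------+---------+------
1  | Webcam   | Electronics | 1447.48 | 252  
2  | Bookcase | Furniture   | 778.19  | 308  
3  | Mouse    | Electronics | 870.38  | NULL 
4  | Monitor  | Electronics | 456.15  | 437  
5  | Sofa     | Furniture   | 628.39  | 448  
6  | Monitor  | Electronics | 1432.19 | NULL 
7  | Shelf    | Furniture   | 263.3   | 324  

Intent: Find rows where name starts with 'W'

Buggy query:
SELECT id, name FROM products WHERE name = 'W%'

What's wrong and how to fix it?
Bug: '=' compares the literal string including the % character; pattern matching needs LIKE

Fix: Replace '=' with LIKE so 'W%' is treated as a pattern

Corrected query:
SELECT id, name FROM products WHERE name LIKE 'W%'

Result:
id | name  
---+-------
1  | Webcam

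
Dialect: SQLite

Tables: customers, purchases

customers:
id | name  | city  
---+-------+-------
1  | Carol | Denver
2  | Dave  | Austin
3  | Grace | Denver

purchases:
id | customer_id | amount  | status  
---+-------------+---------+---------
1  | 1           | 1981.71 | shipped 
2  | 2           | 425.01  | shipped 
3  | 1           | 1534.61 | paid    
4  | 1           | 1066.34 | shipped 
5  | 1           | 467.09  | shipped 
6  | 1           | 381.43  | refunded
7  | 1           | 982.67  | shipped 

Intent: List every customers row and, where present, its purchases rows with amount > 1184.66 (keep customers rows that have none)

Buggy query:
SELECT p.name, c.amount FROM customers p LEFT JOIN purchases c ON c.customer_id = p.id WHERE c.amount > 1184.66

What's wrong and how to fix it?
Bug: Filtering c.amount in WHERE discards the NULL rows produced by LEFT JOIN, turning it into an inner join

Fix: Put 'c.amount > 1184.66' in the JOIN's ON clause instead of WHERE

Corrected query:
SELECT p.name, c.amount FROM customers p LEFT JOIN purchases c ON c.customer_id = p.id AND c.amount > 1184.66

Result:
name  | amount 
------+--------
Carol | 1534.61
Carol | 1981.71
Dave  | NULL   
Grace | NULL   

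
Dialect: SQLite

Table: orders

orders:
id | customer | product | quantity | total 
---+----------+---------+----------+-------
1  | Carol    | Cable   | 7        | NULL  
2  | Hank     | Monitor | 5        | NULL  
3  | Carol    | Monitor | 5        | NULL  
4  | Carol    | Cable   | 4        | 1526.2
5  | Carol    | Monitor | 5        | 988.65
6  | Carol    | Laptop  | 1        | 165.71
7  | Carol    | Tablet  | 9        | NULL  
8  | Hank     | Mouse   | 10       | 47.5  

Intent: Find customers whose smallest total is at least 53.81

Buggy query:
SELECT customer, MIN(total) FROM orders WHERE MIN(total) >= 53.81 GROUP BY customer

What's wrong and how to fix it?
Bug: MIN() in WHERE is a misuse of aggregate

Fix: Replace WHERE with HAVING after the GROUP BY

Corrected query:
SELECT customer, MIN(total) FROM orders GROUP BY customer HAVING MIN(total) >= 53.81

Result:
customer | MIN(total)
---------+-----------
Carol    | 165.71    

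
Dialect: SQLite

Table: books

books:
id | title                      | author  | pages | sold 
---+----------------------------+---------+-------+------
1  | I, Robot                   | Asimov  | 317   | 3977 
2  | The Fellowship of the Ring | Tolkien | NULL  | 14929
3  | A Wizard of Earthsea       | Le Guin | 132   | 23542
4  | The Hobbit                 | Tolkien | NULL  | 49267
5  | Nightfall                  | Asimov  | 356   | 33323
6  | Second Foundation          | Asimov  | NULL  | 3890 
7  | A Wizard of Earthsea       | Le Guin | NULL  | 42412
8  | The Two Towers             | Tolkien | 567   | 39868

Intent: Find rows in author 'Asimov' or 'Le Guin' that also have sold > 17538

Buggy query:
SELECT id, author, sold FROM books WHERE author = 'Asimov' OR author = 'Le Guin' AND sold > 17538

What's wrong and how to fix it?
Bug: Without parentheses, AND is evaluated before OR, so the sold filter only applies to the 'Le Guin' branch

Fix: Add parentheses around the OR so the AND applies to both alternatives

Corrected query:
SELECT id, author, sold FROM books WHERE (author = 'Asimov' OR author = 'Le Guin') AND sold > 17538

Result:
id | author  | sold 
---+---------+------
3  | Le Guin | 23542
5  | Asimov  | 33323
7  | Le Guin | 42412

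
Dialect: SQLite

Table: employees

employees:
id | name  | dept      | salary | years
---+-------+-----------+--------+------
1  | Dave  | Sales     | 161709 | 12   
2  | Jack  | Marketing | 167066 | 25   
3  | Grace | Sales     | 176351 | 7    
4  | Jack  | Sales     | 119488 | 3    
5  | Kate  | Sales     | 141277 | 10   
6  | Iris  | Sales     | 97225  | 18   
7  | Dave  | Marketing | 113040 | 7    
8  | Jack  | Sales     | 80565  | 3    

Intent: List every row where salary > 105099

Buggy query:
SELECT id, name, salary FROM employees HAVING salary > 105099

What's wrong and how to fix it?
Bug: HAVING filters the output of aggregation, but this query has no GROUP BY and no aggregate functions, so SQLite rejects it (HAVING clause on a non-aggregate query); the condition here is per row

Fix: Replace HAVING with WHERE since the condition applies to individual rows

Corrected query:
SELECT id, name, salary FROM employees WHERE salary > 105099

Result:
id | name  | salary
---+-------+-------
1  | Dave  | 161709
2  | Jack  | 167066
3  | Grace | 176351
4  | Jack  | 119488
5  | Kate  | 141277
7  | Dave  | 113040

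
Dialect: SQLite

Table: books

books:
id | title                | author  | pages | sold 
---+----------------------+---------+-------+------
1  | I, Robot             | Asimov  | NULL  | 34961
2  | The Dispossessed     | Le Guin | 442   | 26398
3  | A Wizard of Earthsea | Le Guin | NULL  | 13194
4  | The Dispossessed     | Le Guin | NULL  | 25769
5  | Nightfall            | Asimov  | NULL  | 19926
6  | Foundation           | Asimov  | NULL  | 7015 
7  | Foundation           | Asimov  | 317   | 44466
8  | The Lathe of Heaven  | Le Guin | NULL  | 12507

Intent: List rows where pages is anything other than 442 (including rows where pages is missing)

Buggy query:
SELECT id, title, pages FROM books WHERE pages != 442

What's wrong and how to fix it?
Bug: 'pages != 442' is unknown when pages is NULL, so NULL rows are silently excluded

Fix: Handle NULL separately with IS NULL alongside the inequality

Corrected query:
SELECT id, title, pages FROM books WHERE pages != 442 OR pages IS NULL

Result:
id | title                | pages
---+----------------------+------
1  | I, Robot             | NULL 
3  | A Wizard of Earthsea | NULL 
4  | The Dispossessed     | NULL 
5  | Nightfall            | NULL 
6  | Foundation           | NULL 
7  | Foundation           | 317  
8  | The Lathe of Heaven  | NULL 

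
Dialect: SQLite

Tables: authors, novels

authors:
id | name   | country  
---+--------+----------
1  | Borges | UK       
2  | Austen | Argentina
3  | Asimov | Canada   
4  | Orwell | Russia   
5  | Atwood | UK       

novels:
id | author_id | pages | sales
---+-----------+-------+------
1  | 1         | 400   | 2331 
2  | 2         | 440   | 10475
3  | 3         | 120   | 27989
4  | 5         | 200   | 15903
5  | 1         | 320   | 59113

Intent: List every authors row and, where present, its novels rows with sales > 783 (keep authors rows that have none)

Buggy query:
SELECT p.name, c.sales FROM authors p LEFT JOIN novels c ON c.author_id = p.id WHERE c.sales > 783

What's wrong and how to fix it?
Bug: A WHERE condition on the right-hand table after LEFT JOIN drops unmatched parents

Fix: Move the right-table condition into the ON clause so unmatched parents are kept

Corrected query:
SELECT p.name, c.sales FROM authors p LEFT JOIN novels c ON c.author_id = p.id AND c.sales > 783

Result:
name   | sales
-------+------
Borges | 2331 
Borges | 59113
Austen | 10475
Asimov | 27989
Orwell | NULL 
Atwood | 15903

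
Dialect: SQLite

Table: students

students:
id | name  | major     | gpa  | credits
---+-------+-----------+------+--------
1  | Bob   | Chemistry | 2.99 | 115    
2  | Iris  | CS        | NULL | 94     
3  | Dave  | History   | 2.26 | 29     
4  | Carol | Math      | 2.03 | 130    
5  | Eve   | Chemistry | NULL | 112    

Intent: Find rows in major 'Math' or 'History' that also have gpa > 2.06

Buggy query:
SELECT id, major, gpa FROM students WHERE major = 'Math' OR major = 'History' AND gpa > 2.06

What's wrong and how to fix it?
Bug: AND binds tighter than OR, so this parses as major = 'Math' OR (major = 'History' AND gpa > 2.06)

Fix: Group the OR with parentheses (or use IN), then AND the threshold

Corrected query:
SELECT id, major, gpa FROM students WHERE (major = 'Math' OR major = 'History') AND gpa > 2.06

Result:
id | major   | gpa 
---+---------+-----
3  | History | 2.26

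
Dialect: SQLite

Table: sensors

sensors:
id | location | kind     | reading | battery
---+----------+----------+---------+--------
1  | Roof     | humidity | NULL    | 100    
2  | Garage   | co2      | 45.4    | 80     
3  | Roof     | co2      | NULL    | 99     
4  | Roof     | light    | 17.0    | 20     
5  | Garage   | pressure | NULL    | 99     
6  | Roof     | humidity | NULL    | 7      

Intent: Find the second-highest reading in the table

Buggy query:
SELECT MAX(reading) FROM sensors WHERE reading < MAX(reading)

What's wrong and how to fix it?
Bug: MAX(reading) on the right of the comparison is an aggregate-in-WHERE error

Fix: Compute the overall MAX in a subquery, then take MAX of rows below it

Corrected query:
SELECT MAX(reading) FROM sensors WHERE reading < (SELECT MAX(reading) FROM sensors)

Result:
MAX(reading)
------------
17          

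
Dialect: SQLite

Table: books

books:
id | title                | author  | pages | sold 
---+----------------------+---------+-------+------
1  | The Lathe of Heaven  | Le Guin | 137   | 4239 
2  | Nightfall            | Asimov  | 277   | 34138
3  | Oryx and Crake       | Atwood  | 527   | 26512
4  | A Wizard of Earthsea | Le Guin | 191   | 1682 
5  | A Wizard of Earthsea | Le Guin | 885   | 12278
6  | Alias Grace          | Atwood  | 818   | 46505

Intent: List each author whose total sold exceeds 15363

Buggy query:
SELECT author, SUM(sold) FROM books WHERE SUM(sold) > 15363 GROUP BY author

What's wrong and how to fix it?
Bug: WHERE runs before GROUP BY, so aggregates aren't available there

Fix: Move the aggregate condition to a HAVING clause

Corrected query:
SELECT author, SUM(sold) FROM books GROUP BY author HAVING SUM(sold) > 15363

Result:
author  | SUM(sold)
--------+----------
Asimov  | 34138    
Atwood  | 73017    
Le Guin | 18199    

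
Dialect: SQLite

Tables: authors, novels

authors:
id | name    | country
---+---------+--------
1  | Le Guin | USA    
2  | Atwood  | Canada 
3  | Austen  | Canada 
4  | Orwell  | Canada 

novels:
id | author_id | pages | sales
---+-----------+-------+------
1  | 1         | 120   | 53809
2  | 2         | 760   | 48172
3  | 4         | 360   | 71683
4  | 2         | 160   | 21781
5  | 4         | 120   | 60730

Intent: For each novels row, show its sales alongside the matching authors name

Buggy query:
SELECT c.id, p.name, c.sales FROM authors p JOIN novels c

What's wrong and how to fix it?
Bug: JOIN with no ON clause produces a cartesian product; every novels row pairs with every authors row

Fix: Specify the join condition linking the foreign key to the parent id

Corrected query:
SELECT c.id, p.name, c.sales FROM authors p JOIN novels c ON c.author_id = p.id

Result:
id | name    | sales
---+---------+------
1  | Le Guin | 53809
2  | Atwood  | 48172
3  | Orwell  | 71683
4  | Atwood  | 21781
5  | Orwell  | 60730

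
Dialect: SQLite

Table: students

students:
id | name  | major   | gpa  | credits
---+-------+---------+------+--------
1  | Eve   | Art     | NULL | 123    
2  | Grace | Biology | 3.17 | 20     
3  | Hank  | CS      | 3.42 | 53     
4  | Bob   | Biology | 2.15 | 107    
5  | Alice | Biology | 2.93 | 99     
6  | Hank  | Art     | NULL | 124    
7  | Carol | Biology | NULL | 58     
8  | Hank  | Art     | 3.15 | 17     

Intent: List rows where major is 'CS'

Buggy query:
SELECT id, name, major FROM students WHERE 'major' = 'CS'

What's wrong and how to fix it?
Bug: 'major' in single quotes is a string literal, not the column; the comparison is literal-vs-literal and never true

Fix: Reference the column as major without single quotes

Corrected query:
SELECT id, name, major FROM students WHERE major = 'CS'

Result:
id | name | major
---+------+------
3  | Hank | CS   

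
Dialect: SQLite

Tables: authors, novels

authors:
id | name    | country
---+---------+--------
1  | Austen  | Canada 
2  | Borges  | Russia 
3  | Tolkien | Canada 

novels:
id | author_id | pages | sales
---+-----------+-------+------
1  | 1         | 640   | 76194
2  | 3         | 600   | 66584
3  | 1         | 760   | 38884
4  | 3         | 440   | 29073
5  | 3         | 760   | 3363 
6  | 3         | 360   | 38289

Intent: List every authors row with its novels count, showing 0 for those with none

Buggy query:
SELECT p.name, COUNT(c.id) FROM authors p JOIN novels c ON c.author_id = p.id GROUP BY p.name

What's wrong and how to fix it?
Bug: INNER JOIN drops authors rows that have no matching novels rows

Fix: Use LEFT JOIN so parents without children still appear (COUNT(c.id) gives 0)

Corrected query:
SELECT p.name, COUNT(c.id) FROM authors p LEFT JOIN novels c ON c.author_id = p.id GROUP BY p.name

Result:
name    | COUNT(c.id)
--------+------------
Austen  | 2          
Borges  | 0          
Tolkien | 4          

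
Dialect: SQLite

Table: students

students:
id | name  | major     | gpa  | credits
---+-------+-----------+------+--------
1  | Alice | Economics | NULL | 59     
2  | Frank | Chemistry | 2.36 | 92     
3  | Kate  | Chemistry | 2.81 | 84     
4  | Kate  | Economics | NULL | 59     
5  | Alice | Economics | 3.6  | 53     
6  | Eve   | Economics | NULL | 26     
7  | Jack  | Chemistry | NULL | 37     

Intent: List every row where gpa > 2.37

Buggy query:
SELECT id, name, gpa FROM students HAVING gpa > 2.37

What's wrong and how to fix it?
Bug: HAVING filters the output of aggregation, but this query has no GROUP BY and no aggregate functions, so SQLite rejects it (HAVING clause on a non-aggregate query); the condition here is per row

Fix: Replace HAVING with WHERE since the condition applies to individual rows

Corrected query:
SELECT id, name, gpa FROM students WHERE gpa > 2.37

Result:
id | name  | gpa 
---+-------+-----
3  | Kate  | 2.81
5  | Alice | 3.6 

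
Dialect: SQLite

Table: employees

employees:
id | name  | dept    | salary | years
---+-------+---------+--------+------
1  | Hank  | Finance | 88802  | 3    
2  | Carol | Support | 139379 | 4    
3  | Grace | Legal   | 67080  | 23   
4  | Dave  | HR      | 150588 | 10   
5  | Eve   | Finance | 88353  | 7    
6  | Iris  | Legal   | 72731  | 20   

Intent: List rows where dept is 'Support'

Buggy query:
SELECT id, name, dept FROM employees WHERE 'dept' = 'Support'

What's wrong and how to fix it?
Bug: 'dept' in single quotes is a string literal, not the column; the comparison is literal-vs-literal and never true

Fix: Remove the quotes around the column name (or use double quotes for an identifier)

Corrected query:
SELECT id, name, dept FROM employees WHERE dept = 'Support'

Result:
id | name  | dept   
---+-------+--------
2  | Carol | Support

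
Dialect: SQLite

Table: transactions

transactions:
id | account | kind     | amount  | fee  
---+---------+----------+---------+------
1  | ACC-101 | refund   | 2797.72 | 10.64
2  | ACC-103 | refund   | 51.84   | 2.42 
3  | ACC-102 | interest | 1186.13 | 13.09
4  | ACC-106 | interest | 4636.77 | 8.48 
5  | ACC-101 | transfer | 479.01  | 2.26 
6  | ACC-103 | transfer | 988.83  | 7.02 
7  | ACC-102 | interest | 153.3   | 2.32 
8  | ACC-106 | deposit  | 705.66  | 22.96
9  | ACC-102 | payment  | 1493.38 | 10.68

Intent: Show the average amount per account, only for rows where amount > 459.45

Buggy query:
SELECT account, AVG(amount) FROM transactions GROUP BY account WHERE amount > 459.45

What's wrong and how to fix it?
Bug: WHERE cannot follow GROUP BY

Fix: Place WHERE between FROM and GROUP BY

Corrected query:
SELECT account, AVG(amount) FROM transactions WHERE amount > 459.45 GROUP BY account

Result:
account | AVG(amount)
--------+------------
ACC-101 | 1638.365   
ACC-102 | 1339.755   
ACC-103 | 988.83     
ACC-106 | 2671.215   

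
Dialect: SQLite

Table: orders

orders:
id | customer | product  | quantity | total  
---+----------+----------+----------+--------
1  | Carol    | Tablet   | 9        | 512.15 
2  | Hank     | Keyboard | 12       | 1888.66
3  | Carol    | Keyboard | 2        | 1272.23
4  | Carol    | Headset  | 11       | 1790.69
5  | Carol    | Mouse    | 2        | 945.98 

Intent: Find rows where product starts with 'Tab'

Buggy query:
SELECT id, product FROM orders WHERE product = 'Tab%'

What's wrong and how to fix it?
Bug: Wildcards only work with LIKE; '=' treats '%' as a literal character

Fix: Use LIKE for wildcard pattern matching

Corrected query:
SELECT id, product FROM orders WHERE product LIKE 'Tab%'

Result:
id | product
---+--------
1  | Tablet 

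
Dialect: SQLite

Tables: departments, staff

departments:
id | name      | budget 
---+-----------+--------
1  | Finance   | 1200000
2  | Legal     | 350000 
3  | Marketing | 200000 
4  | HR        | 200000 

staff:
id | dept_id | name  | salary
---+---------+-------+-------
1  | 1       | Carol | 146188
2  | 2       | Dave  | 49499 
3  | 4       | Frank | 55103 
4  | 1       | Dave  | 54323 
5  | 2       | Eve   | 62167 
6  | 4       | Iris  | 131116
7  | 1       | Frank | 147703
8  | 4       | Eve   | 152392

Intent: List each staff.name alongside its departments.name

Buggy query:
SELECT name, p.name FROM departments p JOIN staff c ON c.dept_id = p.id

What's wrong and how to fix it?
Bug: 'name' exists in both joined tables, so the database can't tell which one is meant

Fix: Prefix ambiguous columns with the table alias

Corrected query:
SELECT c.name, p.name FROM departments p JOIN staff c ON c.dept_id = p.id

Result:
name  | name   
------+--------
Carol | Finance
Dave  | Legal  
Frank | HR     
Dave  | Finance
Eve   | Legal  
Iris  | HR     
Frank | Finance
Eve   | HR     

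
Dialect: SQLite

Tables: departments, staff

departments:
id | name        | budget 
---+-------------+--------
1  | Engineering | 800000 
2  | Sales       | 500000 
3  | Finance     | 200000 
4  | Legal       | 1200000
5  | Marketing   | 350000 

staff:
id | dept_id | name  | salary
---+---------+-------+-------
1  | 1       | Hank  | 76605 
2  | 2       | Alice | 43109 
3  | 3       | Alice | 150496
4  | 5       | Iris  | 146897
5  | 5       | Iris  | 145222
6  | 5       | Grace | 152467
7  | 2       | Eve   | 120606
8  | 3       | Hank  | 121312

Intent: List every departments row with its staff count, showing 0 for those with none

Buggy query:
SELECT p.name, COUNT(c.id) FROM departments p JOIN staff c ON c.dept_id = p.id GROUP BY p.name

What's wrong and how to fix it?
Bug: An inner join excludes parents with zero children

Fix: Use LEFT JOIN so parents without children still appear (COUNT(c.id) gives 0)

Corrected query:
SELECT p.name, COUNT(c.id) FROM departments p LEFT JOIN staff c ON c.dept_id = p.id GROUP BY p.name

Result:
name        | COUNT(c.id)
------------+------------
Engineering | 1          
Finance     | 2          
Legal       | 0          
Marketing   | 3          
Sales       | 2          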